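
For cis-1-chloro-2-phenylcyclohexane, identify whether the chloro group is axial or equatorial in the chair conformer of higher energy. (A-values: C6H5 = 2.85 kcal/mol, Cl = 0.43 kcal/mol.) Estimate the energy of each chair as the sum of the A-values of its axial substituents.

equatorial

C1 and C2 have opposite parity, so for the cis isomer the two substituents are one axial and one equatorial in each chair.
Chair I (phenyl axial, chloro equatorial): E = 2.85 kcal/mol.
Chair II (phenyl equatorial, chloro axial): E = 0.43 kcal/mol.
Chair I is the less stable (higher-energy) conformer, and in that chair the chloro group is equatorial.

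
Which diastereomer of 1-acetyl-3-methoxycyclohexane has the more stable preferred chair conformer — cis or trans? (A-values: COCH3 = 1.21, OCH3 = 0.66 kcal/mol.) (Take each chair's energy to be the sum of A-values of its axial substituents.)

cis

At 1,3 positions (parity same): cis → (e,e or a,a); trans → (a,e or e,a).
Best chair for cis: E = 0.00 kcal/mol; best chair for trans: E = 0.66 kcal/mol.
The cis isomer is lower by 0.66 kcal/mol.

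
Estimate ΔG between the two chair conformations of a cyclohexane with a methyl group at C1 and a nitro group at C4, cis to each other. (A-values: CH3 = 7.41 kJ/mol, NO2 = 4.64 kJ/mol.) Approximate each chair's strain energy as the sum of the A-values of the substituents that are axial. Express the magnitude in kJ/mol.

C1 and C4 have opposite parity, so for the cis isomer the two substituents are one axial and one equatorial in each chair.
Chair I (methyl axial, nitro equatorial): E = 7.41 kJ/mol.
Chair II (methyl equatorial, nitro axial): E = 4.64 kJ/mol.
ΔE = 7.41 − 4.64 = 2.77 kJ/mol; chair II is more stable.

2.77 kJ/mol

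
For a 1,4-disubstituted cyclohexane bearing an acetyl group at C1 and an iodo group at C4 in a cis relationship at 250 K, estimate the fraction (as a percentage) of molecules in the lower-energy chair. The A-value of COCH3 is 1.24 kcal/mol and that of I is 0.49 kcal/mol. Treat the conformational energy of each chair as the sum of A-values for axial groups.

C1 and C4 have opposite parity, so for the cis isomer the two substituents are one axial and one equatorial in each chair.
Chair I (acetyl axial, iodo equatorial): E = 1.24 kcal/mol; chair II (acetyl equatorial, iodo axial): E = 0.49 kcal/mol.
ΔG = 0.75 kcal/mol between the two chairs.
K = exp(ΔG/RT) with R = 1.987×10⁻³ kcal mol⁻¹ K⁻¹ and T = 250 K gives K ≈ 4.53.
Fraction in the lower-energy chair = K/(K+1) = 81.9%.

81.9%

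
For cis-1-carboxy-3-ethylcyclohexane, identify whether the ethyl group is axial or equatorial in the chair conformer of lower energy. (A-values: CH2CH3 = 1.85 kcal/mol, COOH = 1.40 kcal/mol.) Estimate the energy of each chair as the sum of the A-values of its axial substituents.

equatorial

C1 and C3 have the same parity, so for the cis isomer the two substituents are e,e in one chair and a,a in the other.
Chair I (ethyl axial, carboxyl axial): E = 3.25 kcal/mol.
Chair II (ethyl equatorial, carboxyl equatorial): E = 0.00 kcal/mol.
Chair II is the more stable (lower-energy) conformer, and in that chair the ethyl group is equatorial.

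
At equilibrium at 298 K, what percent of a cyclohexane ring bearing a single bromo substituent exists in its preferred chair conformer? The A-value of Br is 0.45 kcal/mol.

68.1%

One chair has the bromo group axial (E = 0.45 kcal/mol) and the other has it equatorial (E = 0).
ΔG = 0.45 kcal/mol between the two chairs.
K = exp(ΔG/RT) with R = 1.987×10⁻³ kcal mol⁻¹ K⁻¹ and T = 298 K gives K ≈ 2.14.
Fraction in the lower-energy chair = K/(K+1) = 68.1%.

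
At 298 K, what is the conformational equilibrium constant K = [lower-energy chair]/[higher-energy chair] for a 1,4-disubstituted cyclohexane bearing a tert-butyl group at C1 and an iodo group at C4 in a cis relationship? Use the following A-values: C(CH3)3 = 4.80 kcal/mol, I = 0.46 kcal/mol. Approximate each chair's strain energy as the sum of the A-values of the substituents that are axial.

C1 and C4 have opposite parity, so for the cis isomer the two substituents are one axial and one equatorial in each chair.
Chair I (tert-butyl axial, iodo equatorial): E = 4.80 kcal/mol; chair II (tert-butyl equatorial, iodo axial): E = 0.46 kcal/mol.
ΔG = 4.34 kcal/mol between the two chairs.
K = exp(ΔG/RT) with R = 1.987×10⁻³ kcal mol⁻¹ K⁻¹ and T = 298 K gives K ≈ 1.52e+03.

K ≈ 1525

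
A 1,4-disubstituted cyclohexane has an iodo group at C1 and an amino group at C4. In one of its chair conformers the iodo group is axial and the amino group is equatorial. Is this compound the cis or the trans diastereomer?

cis

C1 and C4 have opposite parity, so their axial bonds point in opposite directions.
With opposite-parity carbons, two substituents on the same face are one axial and one equatorial; opposite faces give both axial or both equatorial.
Here the groups are axial/equatorial → same face → cis.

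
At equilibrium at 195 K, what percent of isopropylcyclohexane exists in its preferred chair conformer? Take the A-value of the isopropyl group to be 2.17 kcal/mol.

99.6%

One chair has the isopropyl group axial (E = 2.17 kcal/mol) and the other has it equatorial (E = 0).
ΔG = 2.17 kcal/mol between the two chairs.
K = exp(ΔG/RT) with R = 1.987×10⁻³ kcal mol⁻¹ K⁻¹ and T = 195 K gives K ≈ 271.
Fraction in the lower-energy chair = K/(K+1) = 99.6%.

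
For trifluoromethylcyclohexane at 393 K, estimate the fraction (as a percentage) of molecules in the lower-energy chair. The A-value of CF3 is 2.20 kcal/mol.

One chair has the trifluoromethyl group axial (E = 2.20 kcal/mol) and the other has it equatorial (E = 0).
ΔG = 2.20 kcal/mol between the two chairs.
K = exp(ΔG/RT) with R = 1.987×10⁻³ kcal mol⁻¹ K⁻¹ and T = 393 K gives K ≈ 16.7.
Fraction in the lower-energy chair = K/(K+1) = 94.4%.

94.4%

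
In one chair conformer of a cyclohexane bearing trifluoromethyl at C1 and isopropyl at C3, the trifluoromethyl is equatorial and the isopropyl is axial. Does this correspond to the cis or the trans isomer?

trans

C1 and C3 have the same parity, so their axial bonds point in the same direction.
With same-parity carbons, two substituents on the same face are both axial or both equatorial; opposite faces give one of each.
Here the groups are equatorial/axial → opposite face → trans.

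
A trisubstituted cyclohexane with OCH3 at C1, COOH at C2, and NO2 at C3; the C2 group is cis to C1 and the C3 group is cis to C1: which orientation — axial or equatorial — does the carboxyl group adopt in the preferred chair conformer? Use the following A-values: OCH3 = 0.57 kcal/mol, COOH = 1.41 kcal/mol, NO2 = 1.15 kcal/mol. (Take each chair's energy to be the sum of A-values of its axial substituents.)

Chair I (methoxy axial, carboxyl equatorial, nitro axial): E = 1.72 kcal/mol.
Chair II (methoxy equatorial, carboxyl axial, nitro equatorial): E = 1.41 kcal/mol.
Chair II is the more stable (lower-energy) conformer, and in that chair the carboxyl group is axial.

axial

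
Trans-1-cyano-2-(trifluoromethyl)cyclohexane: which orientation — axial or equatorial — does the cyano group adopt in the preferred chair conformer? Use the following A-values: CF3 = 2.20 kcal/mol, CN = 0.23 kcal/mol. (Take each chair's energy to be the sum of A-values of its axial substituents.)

equatorial

C1 and C2 have opposite parity, so for the trans isomer the two substituents are e,e in one chair and a,a in the other.
Chair I (trifluoromethyl axial, cyano axial): E = 2.43 kcal/mol.
Chair II (trifluoromethyl equatorial, cyano equatorial): E = 0.00 kcal/mol.
Chair II is the more stable (lower-energy) conformer, and in that chair the cyano group is equatorial.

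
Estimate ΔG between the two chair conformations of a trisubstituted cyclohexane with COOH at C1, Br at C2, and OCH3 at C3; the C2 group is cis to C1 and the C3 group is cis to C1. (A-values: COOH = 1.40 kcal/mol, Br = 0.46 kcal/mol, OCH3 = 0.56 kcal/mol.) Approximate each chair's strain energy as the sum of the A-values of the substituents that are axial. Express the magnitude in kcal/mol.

Chair I (carboxyl axial, bromo equatorial, methoxy axial): E = 1.96 kcal/mol.
Chair II (carboxyl equatorial, bromo axial, methoxy equatorial): E = 0.46 kcal/mol.
ΔE = 1.96 − 0.46 = 1.50 kcal/mol; chair II is more stable.

1.50 kcal/mol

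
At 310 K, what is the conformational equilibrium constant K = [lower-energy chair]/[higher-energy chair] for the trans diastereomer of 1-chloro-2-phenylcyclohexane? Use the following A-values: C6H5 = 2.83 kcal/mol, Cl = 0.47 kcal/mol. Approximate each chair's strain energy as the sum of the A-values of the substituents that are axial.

K ≈ 212

C1 and C2 have opposite parity, so for the trans isomer the two substituents are e,e in one chair and a,a in the other.
Chair I (phenyl axial, chloro axial): E = 3.30 kcal/mol; chair II (phenyl equatorial, chloro equatorial): E = 0.00 kcal/mol.
ΔG = 3.30 kcal/mol between the two chairs.
K = exp(ΔG/RT) with R = 1.987×10⁻³ kcal mol⁻¹ K⁻¹ and T = 310 K gives K ≈ 212.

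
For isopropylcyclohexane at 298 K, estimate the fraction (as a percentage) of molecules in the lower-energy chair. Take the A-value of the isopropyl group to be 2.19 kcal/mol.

97.6%

One chair has the isopropyl group axial (E = 2.19 kcal/mol) and the other has it equatorial (E = 0).
ΔG = 2.19 kcal/mol between the two chairs.
K = exp(ΔG/RT) with R = 1.987×10⁻³ kcal mol⁻¹ K⁻¹ and T = 298 K gives K ≈ 40.4.
Fraction in the lower-energy chair = K/(K+1) = 97.6%.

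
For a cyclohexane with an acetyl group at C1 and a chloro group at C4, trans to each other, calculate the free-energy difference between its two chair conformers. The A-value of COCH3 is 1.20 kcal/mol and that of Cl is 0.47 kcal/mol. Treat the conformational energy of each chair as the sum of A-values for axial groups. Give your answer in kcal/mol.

C1 and C4 have opposite parity, so for the trans isomer the two substituents are e,e in one chair and a,a in the other.
Chair I (acetyl axial, chloro axial): E = 1.67 kcal/mol.
Chair II (acetyl equatorial, chloro equatorial): E = 0.00 kcal/mol.
ΔE = 1.67 − 0.00 = 1.67 kcal/mol; chair II is more stable.

1.67 kcal/mol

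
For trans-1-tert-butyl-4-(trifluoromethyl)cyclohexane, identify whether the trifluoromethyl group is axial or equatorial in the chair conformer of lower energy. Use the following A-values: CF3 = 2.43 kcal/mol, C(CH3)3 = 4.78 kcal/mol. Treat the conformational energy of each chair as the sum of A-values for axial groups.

C1 and C4 have opposite parity, so for the trans isomer the two substituents are e,e in one chair and a,a in the other.
Chair I (trifluoromethyl axial, tert-butyl axial): E = 7.21 kcal/mol.
Chair II (trifluoromethyl equatorial, tert-butyl equatorial): E = 0.00 kcal/mol.
Chair II is the more stable (lower-energy) conformer, and in that chair the trifluoromethyl group is equatorial.

equatorial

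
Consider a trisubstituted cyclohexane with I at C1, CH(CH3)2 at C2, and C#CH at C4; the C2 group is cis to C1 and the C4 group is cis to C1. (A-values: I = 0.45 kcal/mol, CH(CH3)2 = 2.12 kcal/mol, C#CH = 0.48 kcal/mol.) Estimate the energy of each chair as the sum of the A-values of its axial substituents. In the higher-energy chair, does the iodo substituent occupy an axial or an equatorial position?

Chair I (iodo axial, isopropyl equatorial, ethynyl equatorial): E = 0.45 kcal/mol.
Chair II (iodo equatorial, isopropyl axial, ethynyl axial): E = 2.60 kcal/mol.
Chair II is the less stable (higher-energy) conformer, and in that chair the iodo group is equatorial.

equatorial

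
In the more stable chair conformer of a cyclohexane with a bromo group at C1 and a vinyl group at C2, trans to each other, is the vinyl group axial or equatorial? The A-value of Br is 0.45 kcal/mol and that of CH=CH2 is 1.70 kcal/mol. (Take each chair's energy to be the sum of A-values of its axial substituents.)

equatorial

C1 and C2 have opposite parity, so for the trans isomer the two substituents are e,e in one chair and a,a in the other.
Chair I (bromo axial, vinyl axial): E = 2.15 kcal/mol.
Chair II (bromo equatorial, vinyl equatorial): E = 0.00 kcal/mol.
Chair II is the more stable (lower-energy) conformer, and in that chair the vinyl group is equatorial.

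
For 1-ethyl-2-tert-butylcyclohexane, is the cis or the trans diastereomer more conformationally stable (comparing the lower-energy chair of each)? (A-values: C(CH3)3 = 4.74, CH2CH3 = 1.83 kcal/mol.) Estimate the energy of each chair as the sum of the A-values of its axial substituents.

trans

At 1,2 positions (parity opposite): cis → (a,e or e,a); trans → (e,e or a,a).
Best chair for cis: E = 1.83 kcal/mol; best chair for trans: E = 0.00 kcal/mol.
The trans isomer is lower by 1.83 kcal/mol.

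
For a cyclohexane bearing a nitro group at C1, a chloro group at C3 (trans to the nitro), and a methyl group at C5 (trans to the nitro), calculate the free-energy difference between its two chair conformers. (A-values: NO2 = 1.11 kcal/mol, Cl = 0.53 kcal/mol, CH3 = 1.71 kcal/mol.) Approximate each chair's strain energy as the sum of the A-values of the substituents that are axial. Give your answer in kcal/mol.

1.13 kcal/mol

Chair I (nitro axial, chloro equatorial, methyl equatorial): E = 1.11 kcal/mol.
Chair II (nitro equatorial, chloro axial, methyl axial): E = 2.24 kcal/mol.
ΔE = 2.24 − 1.11 = 1.13 kcal/mol; chair I is more stable.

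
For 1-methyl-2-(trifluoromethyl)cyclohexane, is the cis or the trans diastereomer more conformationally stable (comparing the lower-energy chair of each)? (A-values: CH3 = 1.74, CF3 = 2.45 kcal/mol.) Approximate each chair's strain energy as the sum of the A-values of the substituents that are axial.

trans

At 1,2 positions (parity opposite): cis → (a,e or e,a); trans → (e,e or a,a).
Best chair for cis: E = 1.74 kcal/mol; best chair for trans: E = 0.00 kcal/mol.
The trans isomer is lower by 1.74 kcal/mol.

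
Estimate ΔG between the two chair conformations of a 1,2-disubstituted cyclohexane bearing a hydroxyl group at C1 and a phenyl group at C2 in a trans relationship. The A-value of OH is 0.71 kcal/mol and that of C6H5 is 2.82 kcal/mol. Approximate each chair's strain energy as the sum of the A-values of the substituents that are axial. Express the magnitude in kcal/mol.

3.53 kcal/mol

C1 and C2 have opposite parity, so for the trans isomer the two substituents are e,e in one chair and a,a in the other.
Chair I (hydroxyl axial, phenyl axial): E = 3.53 kcal/mol.
Chair II (hydroxyl equatorial, phenyl equatorial): E = 0.00 kcal/mol.
ΔE = 3.53 − 0.00 = 3.53 kcal/mol; chair II is more stable.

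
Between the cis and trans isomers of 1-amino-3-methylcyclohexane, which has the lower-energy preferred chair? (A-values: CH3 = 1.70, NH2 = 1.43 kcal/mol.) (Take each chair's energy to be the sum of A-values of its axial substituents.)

At 1,3 positions (parity same): cis → (e,e or a,a); trans → (a,e or e,a).
Best chair for cis: E = 0.00 kcal/mol; best chair for trans: E = 1.43 kcal/mol.
The cis isomer is lower by 1.43 kcal/mol.

cis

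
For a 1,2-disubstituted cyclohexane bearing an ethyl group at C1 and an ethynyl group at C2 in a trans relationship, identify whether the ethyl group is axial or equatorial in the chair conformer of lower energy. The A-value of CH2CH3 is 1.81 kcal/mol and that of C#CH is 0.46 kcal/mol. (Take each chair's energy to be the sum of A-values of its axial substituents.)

equatorial

C1 and C2 have opposite parity, so for the trans isomer the two substituents are e,e in one chair and a,a in the other.
Chair I (ethyl axial, ethynyl axial): E = 2.27 kcal/mol.
Chair II (ethyl equatorial, ethynyl equatorial): E = 0.00 kcal/mol.
Chair II is the more stable (lower-energy) conformer, and in that chair the ethyl group is equatorial.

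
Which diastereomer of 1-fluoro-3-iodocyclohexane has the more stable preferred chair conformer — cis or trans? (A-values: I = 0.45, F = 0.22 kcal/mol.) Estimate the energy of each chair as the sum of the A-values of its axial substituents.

At 1,3 positions (parity same): cis → (e,e or a,a); trans → (a,e or e,a).
Best chair for cis: E = 0.00 kcal/mol; best chair for trans: E = 0.22 kcal/mol.
The cis isomer is lower by 0.22 kcal/mol.

cis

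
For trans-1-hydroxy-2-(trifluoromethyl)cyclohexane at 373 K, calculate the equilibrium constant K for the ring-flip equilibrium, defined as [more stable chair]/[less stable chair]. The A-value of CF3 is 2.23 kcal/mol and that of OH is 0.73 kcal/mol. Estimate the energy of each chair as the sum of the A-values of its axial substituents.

C1 and C2 have opposite parity, so for the trans isomer the two substituents are e,e in one chair and a,a in the other.
Chair I (trifluoromethyl axial, hydroxyl axial): E = 2.96 kcal/mol; chair II (trifluoromethyl equatorial, hydroxyl equatorial): E = 0.00 kcal/mol.
ΔG = 2.96 kcal/mol between the two chairs.
K = exp(ΔG/RT) with R = 1.987×10⁻³ kcal mol⁻¹ K⁻¹ and T = 373 K gives K ≈ 54.3.

K ≈ 54.3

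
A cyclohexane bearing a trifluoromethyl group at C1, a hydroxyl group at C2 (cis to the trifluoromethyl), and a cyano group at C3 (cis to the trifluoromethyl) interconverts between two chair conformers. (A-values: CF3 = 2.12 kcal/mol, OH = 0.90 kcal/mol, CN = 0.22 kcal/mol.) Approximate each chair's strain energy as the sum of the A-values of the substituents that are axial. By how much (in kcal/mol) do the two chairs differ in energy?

1.44 kcal/mol

Chair I (trifluoromethyl axial, hydroxyl equatorial, cyano axial): E = 2.34 kcal/mol.
Chair II (trifluoromethyl equatorial, hydroxyl axial, cyano equatorial): E = 0.90 kcal/mol.
ΔE = 2.34 − 0.90 = 1.44 kcal/mol; chair II is more stable.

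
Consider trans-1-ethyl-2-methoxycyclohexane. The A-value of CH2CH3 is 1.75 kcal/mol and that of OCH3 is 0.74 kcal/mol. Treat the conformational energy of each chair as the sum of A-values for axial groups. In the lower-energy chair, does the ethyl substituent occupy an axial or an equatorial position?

equatorial

C1 and C2 have opposite parity, so for the trans isomer the two substituents are e,e in one chair and a,a in the other.
Chair I (ethyl axial, methoxy axial): E = 2.49 kcal/mol.
Chair II (ethyl equatorial, methoxy equatorial): E = 0.00 kcal/mol.
Chair II is the more stable (lower-energy) conformer, and in that chair the ethyl group is equatorial.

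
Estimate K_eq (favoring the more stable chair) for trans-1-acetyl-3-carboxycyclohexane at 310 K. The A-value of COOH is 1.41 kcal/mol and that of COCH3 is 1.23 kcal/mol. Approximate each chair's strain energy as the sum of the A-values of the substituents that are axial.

C1 and C3 have the same parity, so for the trans isomer the two substituents are one axial and one equatorial in each chair.
Chair I (carboxyl axial, acetyl equatorial): E = 1.41 kcal/mol; chair II (carboxyl equatorial, acetyl axial): E = 1.23 kcal/mol.
ΔG = 0.18 kcal/mol between the two chairs.
K = exp(ΔG/RT) with R = 1.987×10⁻³ kcal mol⁻¹ K⁻¹ and T = 310 K gives K ≈ 1.34.

K ≈ 1.34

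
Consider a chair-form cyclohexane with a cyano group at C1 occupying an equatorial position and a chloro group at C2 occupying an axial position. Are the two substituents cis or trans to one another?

cis

C1 and C2 have opposite parity, so their axial bonds point in opposite directions.
With opposite-parity carbons, two substituents on the same face are one axial and one equatorial; opposite faces give both axial or both equatorial.
Here the groups are equatorial/axial → same face → cis.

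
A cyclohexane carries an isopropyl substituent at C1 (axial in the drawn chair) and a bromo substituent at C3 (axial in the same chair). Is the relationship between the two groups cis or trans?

cis

C1 and C3 have the same parity, so their axial bonds point in the same direction.
With same-parity carbons, two substituents on the same face are both axial or both equatorial; opposite faces give one of each.
Here the groups are axial/axial → same face → cis.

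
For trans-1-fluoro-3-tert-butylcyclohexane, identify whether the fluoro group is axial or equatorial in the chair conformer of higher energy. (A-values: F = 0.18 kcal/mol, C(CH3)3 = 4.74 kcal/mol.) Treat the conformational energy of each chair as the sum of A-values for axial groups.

C1 and C3 have the same parity, so for the trans isomer the two substituents are one axial and one equatorial in each chair.
Chair I (fluoro axial, tert-butyl equatorial): E = 0.18 kcal/mol.
Chair II (fluoro equatorial, tert-butyl axial): E = 4.74 kcal/mol.
Chair II is the less stable (higher-energy) conformer, and in that chair the fluoro group is equatorial.

equatorial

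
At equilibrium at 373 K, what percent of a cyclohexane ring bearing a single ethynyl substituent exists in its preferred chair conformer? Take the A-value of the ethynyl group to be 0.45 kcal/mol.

One chair has the ethynyl group axial (E = 0.45 kcal/mol) and the other has it equatorial (E = 0).
ΔG = 0.45 kcal/mol between the two chairs.
K = exp(ΔG/RT) with R = 1.987×10⁻³ kcal mol⁻¹ K⁻¹ and T = 373 K gives K ≈ 1.84.
Fraction in the lower-energy chair = K/(K+1) = 64.7%.

64.7%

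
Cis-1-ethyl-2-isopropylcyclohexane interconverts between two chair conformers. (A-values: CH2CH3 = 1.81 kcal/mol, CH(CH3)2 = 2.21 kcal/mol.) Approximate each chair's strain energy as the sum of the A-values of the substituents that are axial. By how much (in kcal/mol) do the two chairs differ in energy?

C1 and C2 have opposite parity, so for the cis isomer the two substituents are one axial and one equatorial in each chair.
Chair I (ethyl axial, isopropyl equatorial): E = 1.81 kcal/mol.
Chair II (ethyl equatorial, isopropyl axial): E = 2.21 kcal/mol.
ΔE = 2.21 − 1.81 = 0.40 kcal/mol; chair I is more stable.

0.40 kcal/mol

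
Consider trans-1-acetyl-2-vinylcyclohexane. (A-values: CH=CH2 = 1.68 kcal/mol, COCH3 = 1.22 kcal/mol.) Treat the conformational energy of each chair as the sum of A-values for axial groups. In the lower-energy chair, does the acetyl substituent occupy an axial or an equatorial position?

C1 and C2 have opposite parity, so for the trans isomer the two substituents are e,e in one chair and a,a in the other.
Chair I (vinyl axial, acetyl axial): E = 2.90 kcal/mol.
Chair II (vinyl equatorial, acetyl equatorial): E = 0.00 kcal/mol.
Chair II is the more stable (lower-energy) conformer, and in that chair the acetyl group is equatorial.

equatorial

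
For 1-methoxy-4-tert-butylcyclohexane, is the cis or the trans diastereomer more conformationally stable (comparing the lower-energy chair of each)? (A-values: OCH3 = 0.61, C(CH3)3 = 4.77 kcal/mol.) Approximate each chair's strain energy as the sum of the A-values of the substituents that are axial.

trans

At 1,4 positions (parity opposite): cis → (a,e or e,a); trans → (e,e or a,a).
Best chair for cis: E = 0.61 kcal/mol; best chair for trans: E = 0.00 kcal/mol.
The trans isomer is lower by 0.61 kcal/mol.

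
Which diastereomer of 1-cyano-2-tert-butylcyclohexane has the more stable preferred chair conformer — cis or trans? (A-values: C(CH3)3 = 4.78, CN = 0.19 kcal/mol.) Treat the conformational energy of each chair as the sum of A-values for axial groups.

At 1,2 positions (parity opposite): cis → (a,e or e,a); trans → (e,e or a,a).
Best chair for cis: E = 0.19 kcal/mol; best chair for trans: E = 0.00 kcal/mol.
The trans isomer is lower by 0.19 kcal/mol.

trans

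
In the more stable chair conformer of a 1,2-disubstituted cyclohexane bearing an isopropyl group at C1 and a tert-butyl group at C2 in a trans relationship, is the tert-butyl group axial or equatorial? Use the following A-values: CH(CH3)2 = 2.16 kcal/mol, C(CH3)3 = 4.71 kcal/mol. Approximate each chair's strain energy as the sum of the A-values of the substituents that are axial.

C1 and C2 have opposite parity, so for the trans isomer the two substituents are e,e in one chair and a,a in the other.
Chair I (isopropyl axial, tert-butyl axial): E = 6.87 kcal/mol.
Chair II (isopropyl equatorial, tert-butyl equatorial): E = 0.00 kcal/mol.
Chair II is the more stable (lower-energy) conformer, and in that chair the tert-butyl group is equatorial.

equatorial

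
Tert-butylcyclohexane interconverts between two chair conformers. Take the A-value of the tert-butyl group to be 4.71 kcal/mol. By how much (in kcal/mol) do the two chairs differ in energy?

4.71 kcal/mol

A monosubstituted cyclohexane has one chair with the tert-butyl group axial (E = A = 4.71 kcal/mol) and one with it equatorial (E = 0).
ΔE = 4.71 − 0 = 4.71 kcal/mol.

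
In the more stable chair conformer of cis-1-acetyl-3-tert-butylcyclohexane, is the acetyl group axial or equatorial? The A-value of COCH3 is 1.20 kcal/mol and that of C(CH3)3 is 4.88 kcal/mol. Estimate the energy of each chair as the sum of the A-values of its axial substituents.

C1 and C3 have the same parity, so for the cis isomer the two substituents are e,e in one chair and a,a in the other.
Chair I (acetyl axial, tert-butyl axial): E = 6.08 kcal/mol.
Chair II (acetyl equatorial, tert-butyl equatorial): E = 0.00 kcal/mol.
Chair II is the more stable (lower-energy) conformer, and in that chair the acetyl group is equatorial.

equatorial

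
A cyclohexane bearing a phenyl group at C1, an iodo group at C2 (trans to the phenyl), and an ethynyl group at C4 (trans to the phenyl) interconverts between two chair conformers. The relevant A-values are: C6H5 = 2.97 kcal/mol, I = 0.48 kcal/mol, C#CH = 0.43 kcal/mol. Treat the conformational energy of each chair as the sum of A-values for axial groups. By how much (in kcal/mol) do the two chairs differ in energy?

3.88 kcal/mol

Chair I (phenyl axial, iodo axial, ethynyl axial): E = 3.88 kcal/mol.
Chair II (phenyl equatorial, iodo equatorial, ethynyl equatorial): E = 0.00 kcal/mol.
ΔE = 3.88 − 0.00 = 3.88 kcal/mol; chair II is more stable.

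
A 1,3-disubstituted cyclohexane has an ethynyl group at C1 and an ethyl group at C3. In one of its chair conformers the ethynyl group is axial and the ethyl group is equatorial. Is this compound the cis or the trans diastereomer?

trans

C1 and C3 have the same parity, so their axial bonds point in the same direction.
With same-parity carbons, two substituents on the same face are both axial or both equatorial; opposite faces give one of each.
Here the groups are axial/equatorial → opposite face → trans.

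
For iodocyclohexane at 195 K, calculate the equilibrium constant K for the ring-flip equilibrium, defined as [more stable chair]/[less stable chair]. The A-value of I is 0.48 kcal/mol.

One chair has the iodo group axial (E = 0.48 kcal/mol) and the other has it equatorial (E = 0).
ΔG = 0.48 kcal/mol between the two chairs.
K = exp(ΔG/RT) with R = 1.987×10⁻³ kcal mol⁻¹ K⁻¹ and T = 195 K gives K ≈ 3.45.

K ≈ 3.45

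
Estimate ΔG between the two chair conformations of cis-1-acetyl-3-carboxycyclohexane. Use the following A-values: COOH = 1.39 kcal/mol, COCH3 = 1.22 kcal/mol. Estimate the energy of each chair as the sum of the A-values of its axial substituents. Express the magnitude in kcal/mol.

2.61 kcal/mol

C1 and C3 have the same parity, so for the cis isomer the two substituents are e,e in one chair and a,a in the other.
Chair I (carboxyl axial, acetyl axial): E = 2.61 kcal/mol.
Chair II (carboxyl equatorial, acetyl equatorial): E = 0.00 kcal/mol.
ΔE = 2.61 − 0.00 = 2.61 kcal/mol; chair II is more stable.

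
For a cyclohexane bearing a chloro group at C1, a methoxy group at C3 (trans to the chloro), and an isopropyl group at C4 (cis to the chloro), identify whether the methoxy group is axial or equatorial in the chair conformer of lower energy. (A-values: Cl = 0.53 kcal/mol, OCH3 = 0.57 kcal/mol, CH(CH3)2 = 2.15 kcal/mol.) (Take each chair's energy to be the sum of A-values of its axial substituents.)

equatorial

Chair I (chloro axial, methoxy equatorial, isopropyl equatorial): E = 0.53 kcal/mol.
Chair II (chloro equatorial, methoxy axial, isopropyl axial): E = 2.72 kcal/mol.
Chair I is the more stable (lower-energy) conformer, and in that chair the methoxy group is equatorial.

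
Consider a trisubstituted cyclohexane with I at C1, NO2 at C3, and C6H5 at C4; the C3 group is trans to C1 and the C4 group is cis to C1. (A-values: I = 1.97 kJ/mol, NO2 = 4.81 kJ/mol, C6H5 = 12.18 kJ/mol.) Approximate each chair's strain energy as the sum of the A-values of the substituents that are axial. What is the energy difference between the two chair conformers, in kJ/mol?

15.02 kJ/mol

Chair I (iodo axial, nitro equatorial, phenyl equatorial): E = 1.97 kJ/mol.
Chair II (iodo equatorial, nitro axial, phenyl axial): E = 16.99 kJ/mol.
ΔE = 16.99 − 1.97 = 15.02 kJ/mol; chair I is more stable.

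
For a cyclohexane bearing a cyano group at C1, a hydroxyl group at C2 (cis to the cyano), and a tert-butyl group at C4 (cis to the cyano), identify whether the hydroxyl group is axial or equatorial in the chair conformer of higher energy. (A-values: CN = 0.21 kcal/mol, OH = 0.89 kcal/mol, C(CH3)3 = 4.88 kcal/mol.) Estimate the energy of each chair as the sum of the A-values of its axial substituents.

axial

Chair I (cyano axial, hydroxyl equatorial, tert-butyl equatorial): E = 0.21 kcal/mol.
Chair II (cyano equatorial, hydroxyl axial, tert-butyl axial): E = 5.77 kcal/mol.
Chair II is the less stable (higher-energy) conformer, and in that chair the hydroxyl group is axial.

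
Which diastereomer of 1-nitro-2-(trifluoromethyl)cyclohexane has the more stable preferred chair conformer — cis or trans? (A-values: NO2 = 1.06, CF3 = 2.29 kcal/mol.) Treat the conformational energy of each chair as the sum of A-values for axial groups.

trans

At 1,2 positions (parity opposite): cis → (a,e or e,a); trans → (e,e or a,a).
Best chair for cis: E = 1.06 kcal/mol; best chair for trans: E = 0.00 kcal/mol.
The trans isomer is lower by 1.06 kcal/mol.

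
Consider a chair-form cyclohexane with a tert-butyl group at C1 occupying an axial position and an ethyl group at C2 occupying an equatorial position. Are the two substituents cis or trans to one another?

cis

C1 and C2 have opposite parity, so their axial bonds point in opposite directions.
With opposite-parity carbons, two substituents on the same face are one axial and one equatorial; opposite faces give both axial or both equatorial.
Here the groups are axial/equatorial → same face → cis.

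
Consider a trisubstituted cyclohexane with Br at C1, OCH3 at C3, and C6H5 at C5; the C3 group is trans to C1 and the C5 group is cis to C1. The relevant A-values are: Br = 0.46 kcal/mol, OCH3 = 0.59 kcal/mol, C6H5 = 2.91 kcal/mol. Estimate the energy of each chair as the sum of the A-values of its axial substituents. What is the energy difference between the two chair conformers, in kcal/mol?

2.78 kcal/mol

Chair I (bromo axial, methoxy equatorial, phenyl axial): E = 3.37 kcal/mol.
Chair II (bromo equatorial, methoxy axial, phenyl equatorial): E = 0.59 kcal/mol.
ΔE = 3.37 − 0.59 = 2.78 kcal/mol; chair II is more stable.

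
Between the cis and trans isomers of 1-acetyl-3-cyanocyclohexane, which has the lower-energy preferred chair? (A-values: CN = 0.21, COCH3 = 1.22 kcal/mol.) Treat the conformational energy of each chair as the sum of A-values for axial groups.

cis

At 1,3 positions (parity same): cis → (e,e or a,a); trans → (a,e or e,a).
Best chair for cis: E = 0.00 kcal/mol; best chair for trans: E = 0.21 kcal/mol.
The cis isomer is lower by 0.21 kcal/mol.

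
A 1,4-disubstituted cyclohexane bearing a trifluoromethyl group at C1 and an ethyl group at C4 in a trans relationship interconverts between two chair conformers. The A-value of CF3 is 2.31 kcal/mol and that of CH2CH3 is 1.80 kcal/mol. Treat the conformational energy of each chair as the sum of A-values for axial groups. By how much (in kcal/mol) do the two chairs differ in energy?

4.11 kcal/mol

C1 and C4 have opposite parity, so for the trans isomer the two substituents are e,e in one chair and a,a in the other.
Chair I (trifluoromethyl axial, ethyl axial): E = 4.11 kcal/mol.
Chair II (trifluoromethyl equatorial, ethyl equatorial): E = 0.00 kcal/mol.
ΔE = 4.11 − 0.00 = 4.11 kcal/mol; chair II is more stable.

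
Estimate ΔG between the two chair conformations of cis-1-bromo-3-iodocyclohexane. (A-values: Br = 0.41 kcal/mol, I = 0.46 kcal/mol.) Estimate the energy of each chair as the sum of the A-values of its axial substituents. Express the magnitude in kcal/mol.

C1 and C3 have the same parity, so for the cis isomer the two substituents are e,e in one chair and a,a in the other.
Chair I (bromo axial, iodo axial): E = 0.87 kcal/mol.
Chair II (bromo equatorial, iodo equatorial): E = 0.00 kcal/mol.
ΔE = 0.87 − 0.00 = 0.87 kcal/mol; chair II is more stable.

0.87 kcal/mol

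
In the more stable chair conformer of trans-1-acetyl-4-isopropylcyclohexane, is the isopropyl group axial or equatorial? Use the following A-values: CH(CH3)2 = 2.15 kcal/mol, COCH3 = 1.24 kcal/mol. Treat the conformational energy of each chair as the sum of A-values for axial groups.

C1 and C4 have opposite parity, so for the trans isomer the two substituents are e,e in one chair and a,a in the other.
Chair I (isopropyl axial, acetyl axial): E = 3.39 kcal/mol.
Chair II (isopropyl equatorial, acetyl equatorial): E = 0.00 kcal/mol.
Chair II is the more stable (lower-energy) conformer, and in that chair the isopropyl group is equatorial.

equatorial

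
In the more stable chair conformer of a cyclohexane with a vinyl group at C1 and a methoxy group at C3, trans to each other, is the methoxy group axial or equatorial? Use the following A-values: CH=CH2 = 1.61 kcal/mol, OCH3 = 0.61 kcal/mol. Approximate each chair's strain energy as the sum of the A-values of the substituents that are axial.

C1 and C3 have the same parity, so for the trans isomer the two substituents are one axial and one equatorial in each chair.
Chair I (vinyl axial, methoxy equatorial): E = 1.61 kcal/mol.
Chair II (vinyl equatorial, methoxy axial): E = 0.61 kcal/mol.
Chair II is the more stable (lower-energy) conformer, and in that chair the methoxy group is axial.

axial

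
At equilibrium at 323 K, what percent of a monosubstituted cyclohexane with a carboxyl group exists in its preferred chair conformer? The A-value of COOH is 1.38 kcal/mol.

89.6%

One chair has the carboxyl group axial (E = 1.38 kcal/mol) and the other has it equatorial (E = 0).
ΔG = 1.38 kcal/mol between the two chairs.
K = exp(ΔG/RT) with R = 1.987×10⁻³ kcal mol⁻¹ K⁻¹ and T = 323 K gives K ≈ 8.59.
Fraction in the lower-energy chair = K/(K+1) = 89.6%.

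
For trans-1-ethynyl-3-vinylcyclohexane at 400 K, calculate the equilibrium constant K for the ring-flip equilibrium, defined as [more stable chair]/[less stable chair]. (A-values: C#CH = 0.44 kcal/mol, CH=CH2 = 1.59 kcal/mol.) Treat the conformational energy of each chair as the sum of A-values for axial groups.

C1 and C3 have the same parity, so for the trans isomer the two substituents are one axial and one equatorial in each chair.
Chair I (ethynyl axial, vinyl equatorial): E = 0.44 kcal/mol; chair II (ethynyl equatorial, vinyl axial): E = 1.59 kcal/mol.
ΔG = 1.15 kcal/mol between the two chairs.
K = exp(ΔG/RT) with R = 1.987×10⁻³ kcal mol⁻¹ K⁻¹ and T = 400 K gives K ≈ 4.25.

K ≈ 4.25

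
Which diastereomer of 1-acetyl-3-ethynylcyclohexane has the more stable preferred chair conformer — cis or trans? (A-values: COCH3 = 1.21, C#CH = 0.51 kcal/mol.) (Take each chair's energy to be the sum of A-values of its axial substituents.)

cis

At 1,3 positions (parity same): cis → (e,e or a,a); trans → (a,e or e,a).
Best chair for cis: E = 0.00 kcal/mol; best chair for trans: E = 0.51 kcal/mol.
The cis isomer is lower by 0.51 kcal/mol.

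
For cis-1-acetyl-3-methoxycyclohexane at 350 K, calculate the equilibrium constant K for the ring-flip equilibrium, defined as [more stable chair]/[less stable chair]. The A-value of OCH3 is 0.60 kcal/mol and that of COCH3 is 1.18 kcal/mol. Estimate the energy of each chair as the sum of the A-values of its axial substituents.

K ≈ 12.9

C1 and C3 have the same parity, so for the cis isomer the two substituents are e,e in one chair and a,a in the other.
Chair I (methoxy axial, acetyl axial): E = 1.78 kcal/mol; chair II (methoxy equatorial, acetyl equatorial): E = 0.00 kcal/mol.
ΔG = 1.78 kcal/mol between the two chairs.
K = exp(ΔG/RT) with R = 1.987×10⁻³ kcal mol⁻¹ K⁻¹ and T = 350 K gives K ≈ 12.9.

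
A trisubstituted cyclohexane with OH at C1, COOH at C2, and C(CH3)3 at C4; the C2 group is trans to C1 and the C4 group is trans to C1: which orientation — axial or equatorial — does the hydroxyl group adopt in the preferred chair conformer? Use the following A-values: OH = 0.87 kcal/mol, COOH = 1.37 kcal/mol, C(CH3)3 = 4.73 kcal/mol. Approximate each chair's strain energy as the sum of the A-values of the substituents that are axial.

equatorial

Chair I (hydroxyl axial, carboxyl axial, tert-butyl axial): E = 6.97 kcal/mol.
Chair II (hydroxyl equatorial, carboxyl equatorial, tert-butyl equatorial): E = 0.00 kcal/mol.
Chair II is the more stable (lower-energy) conformer, and in that chair the hydroxyl group is equatorial.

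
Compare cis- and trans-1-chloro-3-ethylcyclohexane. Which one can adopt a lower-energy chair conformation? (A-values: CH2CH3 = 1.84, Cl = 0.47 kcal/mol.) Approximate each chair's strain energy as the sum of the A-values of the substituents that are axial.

cis

At 1,3 positions (parity same): cis → (e,e or a,a); trans → (a,e or e,a).
Best chair for cis: E = 0.00 kcal/mol; best chair for trans: E = 0.47 kcal/mol.
The cis isomer is lower by 0.47 kcal/mol.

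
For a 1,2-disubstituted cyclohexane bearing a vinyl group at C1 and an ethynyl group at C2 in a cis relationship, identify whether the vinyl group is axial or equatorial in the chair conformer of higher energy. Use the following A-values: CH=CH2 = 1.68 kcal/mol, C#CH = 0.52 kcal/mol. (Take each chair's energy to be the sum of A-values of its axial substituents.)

axial

C1 and C2 have opposite parity, so for the cis isomer the two substituents are one axial and one equatorial in each chair.
Chair I (vinyl axial, ethynyl equatorial): E = 1.68 kcal/mol.
Chair II (vinyl equatorial, ethynyl axial): E = 0.52 kcal/mol.
Chair I is the less stable (higher-energy) conformer, and in that chair the vinyl group is axial.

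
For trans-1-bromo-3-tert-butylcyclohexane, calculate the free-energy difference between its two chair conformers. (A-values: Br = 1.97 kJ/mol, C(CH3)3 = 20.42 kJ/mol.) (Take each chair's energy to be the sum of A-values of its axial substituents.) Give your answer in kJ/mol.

C1 and C3 have the same parity, so for the trans isomer the two substituents are one axial and one equatorial in each chair.
Chair I (bromo axial, tert-butyl equatorial): E = 1.97 kJ/mol.
Chair II (bromo equatorial, tert-butyl axial): E = 20.42 kJ/mol.
ΔE = 20.42 − 1.97 = 18.45 kJ/mol; chair I is more stable.

18.45 kJ/mol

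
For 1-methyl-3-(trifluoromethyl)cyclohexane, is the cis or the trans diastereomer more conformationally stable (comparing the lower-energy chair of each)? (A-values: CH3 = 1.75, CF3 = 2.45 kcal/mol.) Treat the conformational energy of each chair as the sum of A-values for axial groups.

At 1,3 positions (parity same): cis → (e,e or a,a); trans → (a,e or e,a).
Best chair for cis: E = 0.00 kcal/mol; best chair for trans: E = 1.75 kcal/mol.
The cis isomer is lower by 1.75 kcal/mol.

cis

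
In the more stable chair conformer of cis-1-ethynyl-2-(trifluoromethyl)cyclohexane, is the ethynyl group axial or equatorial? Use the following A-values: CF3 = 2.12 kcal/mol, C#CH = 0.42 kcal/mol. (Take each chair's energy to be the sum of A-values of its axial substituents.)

axial

C1 and C2 have opposite parity, so for the cis isomer the two substituents are one axial and one equatorial in each chair.
Chair I (trifluoromethyl axial, ethynyl equatorial): E = 2.12 kcal/mol.
Chair II (trifluoromethyl equatorial, ethynyl axial): E = 0.42 kcal/mol.
Chair II is the more stable (lower-energy) conformer, and in that chair the ethynyl group is axial.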